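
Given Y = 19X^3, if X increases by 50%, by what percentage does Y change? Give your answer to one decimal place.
237.5%

For Y = 19X^3:
If X → X(1 + 0.5)
Then Y → Y · (1 + 0.5)^3
     = Y · 3.3750

Percentage change = ((1 + 0.5)^3 − 1) × 100% = 237.5%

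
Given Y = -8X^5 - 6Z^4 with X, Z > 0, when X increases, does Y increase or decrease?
Y decreases

Taking the partial derivative:
∂Y/∂X = -40X^4

∂Y/∂X = -40X^4 < 0 (assuming positive values)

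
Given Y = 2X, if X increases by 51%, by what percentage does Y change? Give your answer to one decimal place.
51.0%

For Y = 2X:
If X → X(1 + 0.51)
Then Y → Y · (1 + 0.51)^1
     = Y · 1.5100

Percentage change = ((1 + 0.51)^1 − 1) × 100% = 51.0%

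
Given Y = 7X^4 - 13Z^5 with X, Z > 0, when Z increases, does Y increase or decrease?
Y decreases

Taking the partial derivative:
∂Y/∂Z = -65Z^4

∂Y/∂Z = -65Z^4 < 0 (assuming positive values)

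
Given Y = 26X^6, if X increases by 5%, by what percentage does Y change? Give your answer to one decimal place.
34.0%

For Y = 26X^6:
If X → X(1 + 0.05)
Then Y → Y · (1 + 0.05)^6
     ≈ Y · 1.3401

Percentage change = ((1 + 0.05)^6 − 1) × 100% ≈ 34.0%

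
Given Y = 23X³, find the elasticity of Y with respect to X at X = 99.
Elasticity = 3

Elasticity = (dY/dX) · (X/Y)

dY/dX = 69·X²
At X = 99: dY/dX = 676269, Y = 22316877

Elasticity = 676269 · (99 / 22316877) = 3

Interpretation: for a small percentage change in X, the percentage change in Y is approximately 3.00 times as large.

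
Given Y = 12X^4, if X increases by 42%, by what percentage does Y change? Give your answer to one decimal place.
306.6%

For Y = 12X^4:
If X → X(1 + 0.42)
Then Y → Y · (1 + 0.42)^4
     ≈ Y · 4.0659

Percentage change = ((1 + 0.42)^4 − 1) × 100% ≈ 306.6%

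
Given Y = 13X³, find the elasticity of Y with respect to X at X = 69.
Elasticity = 3

Elasticity = (dY/dX) · (X/Y)

dY/dX = 39·X²
At X = 69: dY/dX = 185679, Y = 4270617

Elasticity = 185679 · (69 / 4270617) = 3

Interpretation: for a small percentage change in X, the percentage change in Y is approximately 3.00 times as large.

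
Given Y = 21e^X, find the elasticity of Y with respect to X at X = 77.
Elasticity = 77

Elasticity = (dY/dX) · (X/Y)

dY/dX = 21·e^X
At X = 77: dY/dX = 21·e^77, Y = 21·e^77

Elasticity = (21·e^77) · (77 / (21·e^77)) = 77

Interpretation: for a small percentage change in X, the percentage change in Y is approximately 77.00 times as large.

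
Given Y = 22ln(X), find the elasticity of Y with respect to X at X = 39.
Elasticity = 1/ln(39) ≈ 0.2730

Elasticity = (dY/dX) · (X/Y)

dY/dX = 22/X
At X = 39: dY/dX = 22/39, Y = 22·ln(39)

Elasticity = (22/39) · (39 / (22·ln(39))) = 1/ln(39) ≈ 0.2730

Interpretation: for a small percentage change in X, the percentage change in Y is approximately 0.27 times as large.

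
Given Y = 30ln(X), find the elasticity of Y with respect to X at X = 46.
Elasticity = 1/ln(46) ≈ 0.2612

Elasticity = (dY/dX) · (X/Y)

dY/dX = 30/X
At X = 46: dY/dX = 15/23, Y = 30·ln(46)

Elasticity = (15/23) · (46 / (30·ln(46))) = 1/ln(46) ≈ 0.2612

Interpretation: for a small percentage change in X, the percentage change in Y is approximately 0.26 times as large.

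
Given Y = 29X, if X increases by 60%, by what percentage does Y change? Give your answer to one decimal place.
60.0%

For Y = 29X:
If X → X(1 + 0.6)
Then Y → Y · (1 + 0.6)^1
     = Y · 1.6000

Percentage change = ((1 + 0.6)^1 − 1) × 100% = 60.0%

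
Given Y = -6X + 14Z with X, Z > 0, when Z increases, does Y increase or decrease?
Y increases

Taking the partial derivative:
∂Y/∂Z = 14

∂Y/∂Z = 14 > 0 (assuming positive values)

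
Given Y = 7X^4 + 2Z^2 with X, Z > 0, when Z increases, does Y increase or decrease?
Y increases

Taking the partial derivative:
∂Y/∂Z = 4Z

∂Y/∂Z = 4Z > 0 (assuming positive values)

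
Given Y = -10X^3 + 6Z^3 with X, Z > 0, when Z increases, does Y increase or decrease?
Y increases

Taking the partial derivative:
∂Y/∂Z = 18Z^2

∂Y/∂Z = 18Z^2 > 0 (assuming positive values)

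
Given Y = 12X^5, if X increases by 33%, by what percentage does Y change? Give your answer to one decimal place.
316.2%

For Y = 12X^5:
If X → X(1 + 0.33)
Then Y → Y · (1 + 0.33)^5
     ≈ Y · 4.1616

Percentage change = ((1 + 0.33)^5 − 1) × 100% ≈ 316.2%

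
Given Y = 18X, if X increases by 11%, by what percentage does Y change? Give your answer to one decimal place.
11.0%

For Y = 18X:
If X → X(1 + 0.11)
Then Y → Y · (1 + 0.11)^1
     = Y · 1.1100

Percentage change = ((1 + 0.11)^1 − 1) × 100% = 11.0%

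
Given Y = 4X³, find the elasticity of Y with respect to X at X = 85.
Elasticity = 3

Elasticity = (dY/dX) · (X/Y)

dY/dX = 12·X²
At X = 85: dY/dX = 86700, Y = 2456500

Elasticity = 86700 · (85 / 2456500) = 3

Interpretation: for a small percentage change in X, the percentage change in Y is approximately 3.00 times as large.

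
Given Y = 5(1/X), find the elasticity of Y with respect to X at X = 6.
Elasticity = -1

Elasticity = (dY/dX) · (X/Y)

dY/dX = -5/X²
At X = 6: dY/dX = -5/36, Y = 5/6

Elasticity = (-5/36) · (6 / (5/6)) = -1

Interpretation: for a small percentage change in X, the percentage change in Y is approximately -1.00 times as large.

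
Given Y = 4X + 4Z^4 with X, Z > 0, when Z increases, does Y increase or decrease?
Y increases

Taking the partial derivative:
∂Y/∂Z = 16Z^3

∂Y/∂Z = 16Z^3 > 0 (assuming positive values)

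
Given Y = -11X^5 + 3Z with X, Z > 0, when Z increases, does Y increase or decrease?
Y increases

Taking the partial derivative:
∂Y/∂Z = 3

∂Y/∂Z = 3 > 0 (assuming positive values)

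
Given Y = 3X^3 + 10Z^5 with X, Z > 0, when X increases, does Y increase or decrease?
Y increases

Taking the partial derivative:
∂Y/∂X = 9X^2

∂Y/∂X = 9X^2 > 0 (assuming positive values)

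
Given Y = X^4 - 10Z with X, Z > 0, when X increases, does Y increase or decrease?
Y increases

Taking the partial derivative:
∂Y/∂X = 4X^3

∂Y/∂X = 4X^3 > 0 (assuming positive values)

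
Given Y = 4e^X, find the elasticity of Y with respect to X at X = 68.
Elasticity = 68

Elasticity = (dY/dX) · (X/Y)

dY/dX = 4·e^X
At X = 68: dY/dX = 4·e^68, Y = 4·e^68

Elasticity = (4·e^68) · (68 / (4·e^68)) = 68

Interpretation: for a small percentage change in X, the percentage change in Y is approximately 68.00 times as large.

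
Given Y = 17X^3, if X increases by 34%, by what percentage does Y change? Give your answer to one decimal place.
140.6%

For Y = 17X^3:
If X → X(1 + 0.34)
Then Y → Y · (1 + 0.34)^3
     ≈ Y · 2.4061

Percentage change = ((1 + 0.34)^3 − 1) × 100% ≈ 140.6%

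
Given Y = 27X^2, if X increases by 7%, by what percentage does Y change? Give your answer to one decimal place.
14.5%

For Y = 27X^2:
If X → X(1 + 0.07)
Then Y → Y · (1 + 0.07)^2
     = Y · 1.1449

Percentage change = ((1 + 0.07)^2 − 1) × 100% ≈ 14.5%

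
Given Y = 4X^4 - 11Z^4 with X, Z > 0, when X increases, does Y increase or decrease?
Y increases

Taking the partial derivative:
∂Y/∂X = 16X^3

∂Y/∂X = 16X^3 > 0 (assuming positive values)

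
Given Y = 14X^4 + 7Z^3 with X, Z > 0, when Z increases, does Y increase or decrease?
Y increases

Taking the partial derivative:
∂Y/∂Z = 21Z^2

∂Y/∂Z = 21Z^2 > 0 (assuming positive values)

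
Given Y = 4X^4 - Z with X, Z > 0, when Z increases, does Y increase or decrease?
Y decreases

Taking the partial derivative:
∂Y/∂Z = -1

∂Y/∂Z = -1 < 0 (assuming positive values)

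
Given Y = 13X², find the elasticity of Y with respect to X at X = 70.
Elasticity = 2

Elasticity = (dY/dX) · (X/Y)

dY/dX = 26·X
At X = 70: dY/dX = 1820, Y = 63700

Elasticity = 1820 · (70 / 63700) = 2

Interpretation: for a small percentage change in X, the percentage change in Y is approximately 2.00 times as large.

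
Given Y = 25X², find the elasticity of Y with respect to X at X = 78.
Elasticity = 2

Elasticity = (dY/dX) · (X/Y)

dY/dX = 50·X
At X = 78: dY/dX = 3900, Y = 152100

Elasticity = 3900 · (78 / 152100) = 2

Interpretation: for a small percentage change in X, the percentage change in Y is approximately 2.00 times as large.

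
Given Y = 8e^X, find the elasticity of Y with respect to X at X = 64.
Elasticity = 64

Elasticity = (dY/dX) · (X/Y)

dY/dX = 8·e^X
At X = 64: dY/dX = 8·e^64, Y = 8·e^64

Elasticity = (8·e^64) · (64 / (8·e^64)) = 64

Interpretation: for a small percentage change in X, the percentage change in Y is approximately 64.00 times as large.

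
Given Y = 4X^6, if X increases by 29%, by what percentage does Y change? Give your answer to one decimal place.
360.8%

For Y = 4X^6:
If X → X(1 + 0.29)
Then Y → Y · (1 + 0.29)^6
     ≈ Y · 4.6083

Percentage change = ((1 + 0.29)^6 − 1) × 100% ≈ 360.8%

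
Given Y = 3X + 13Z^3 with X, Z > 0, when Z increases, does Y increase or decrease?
Y increases

Taking the partial derivative:
∂Y/∂Z = 39Z^2

∂Y/∂Z = 39Z^2 > 0 (assuming positive values)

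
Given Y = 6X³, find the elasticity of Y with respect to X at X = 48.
Elasticity = 3

Elasticity = (dY/dX) · (X/Y)

dY/dX = 18·X²
At X = 48: dY/dX = 41472, Y = 663552

Elasticity = 41472 · (48 / 663552) = 3

Interpretation: for a small percentage change in X, the percentage change in Y is approximately 3.00 times as large.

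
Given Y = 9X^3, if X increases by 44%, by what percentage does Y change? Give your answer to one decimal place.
198.6%

For Y = 9X^3:
If X → X(1 + 0.44)
Then Y → Y · (1 + 0.44)^3
     ≈ Y · 2.9860

Percentage change = ((1 + 0.44)^3 − 1) × 100% ≈ 198.6%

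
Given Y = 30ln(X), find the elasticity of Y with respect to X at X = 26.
Elasticity = 1/ln(26) ≈ 0.3069

Elasticity = (dY/dX) · (X/Y)

dY/dX = 30/X
At X = 26: dY/dX = 15/13, Y = 30·ln(26)

Elasticity = (15/13) · (26 / (30·ln(26))) = 1/ln(26) ≈ 0.3069

Interpretation: for a small percentage change in X, the percentage change in Y is approximately 0.31 times as large.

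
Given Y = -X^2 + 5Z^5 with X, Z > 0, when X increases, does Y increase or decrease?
Y decreases

Taking the partial derivative:
∂Y/∂X = -2X

∂Y/∂X = -2X < 0 (assuming positive values)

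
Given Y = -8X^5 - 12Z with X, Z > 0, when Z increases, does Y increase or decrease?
Y decreases

Taking the partial derivative:
∂Y/∂Z = -12

∂Y/∂Z = -12 < 0 (assuming positive values)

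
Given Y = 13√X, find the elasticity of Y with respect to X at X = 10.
Elasticity = 1/2

Elasticity = (dY/dX) · (X/Y)

dY/dX = 13/(2·√X)
At X = 10: dY/dX = 13·√10/20, Y = 13·√10

Elasticity = (13·√10/20) · (10 / (13·√10)) = 1/2

Interpretation: for a small percentage change in X, the percentage change in Y is approximately 0.50 times as large.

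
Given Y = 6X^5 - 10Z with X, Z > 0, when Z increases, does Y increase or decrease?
Y decreases

Taking the partial derivative:
∂Y/∂Z = -10

∂Y/∂Z = -10 < 0 (assuming positive values)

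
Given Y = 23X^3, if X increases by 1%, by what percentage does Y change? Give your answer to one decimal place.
3.0%

For Y = 23X^3:
If X → X(1 + 0.01)
Then Y → Y · (1 + 0.01)^3
     ≈ Y · 1.0303

Percentage change = ((1 + 0.01)^3 − 1) × 100% ≈ 3.0%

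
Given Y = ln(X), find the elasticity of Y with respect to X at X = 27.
Elasticity = 1/ln(27) ≈ 0.3034

Elasticity = (dY/dX) · (X/Y)

dY/dX = 1/X
At X = 27: dY/dX = 1/27, Y = ln(27)

Elasticity = (1/27) · (27 / (ln(27))) = 1/ln(27) ≈ 0.3034

Interpretation: for a small percentage change in X, the percentage change in Y is approximately 0.30 times as large.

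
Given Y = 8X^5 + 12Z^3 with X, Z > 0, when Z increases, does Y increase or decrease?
Y increases

Taking the partial derivative:
∂Y/∂Z = 36Z^2

∂Y/∂Z = 36Z^2 > 0 (assuming positive values)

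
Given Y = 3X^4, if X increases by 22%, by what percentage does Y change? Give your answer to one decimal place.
121.5%

For Y = 3X^4:
If X → X(1 + 0.22)
Then Y → Y · (1 + 0.22)^4
     ≈ Y · 2.2153

Percentage change = ((1 + 0.22)^4 − 1) × 100% ≈ 121.5%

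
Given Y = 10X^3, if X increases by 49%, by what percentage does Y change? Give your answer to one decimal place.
230.8%

For Y = 10X^3:
If X → X(1 + 0.49)
Then Y → Y · (1 + 0.49)^3
     ≈ Y · 3.3079

Percentage change = ((1 + 0.49)^3 − 1) × 100% ≈ 230.8%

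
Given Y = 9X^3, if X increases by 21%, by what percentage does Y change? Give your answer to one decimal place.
77.2%

For Y = 9X^3:
If X → X(1 + 0.21)
Then Y → Y · (1 + 0.21)^3
     ≈ Y · 1.7716

Percentage change = ((1 + 0.21)^3 − 1) × 100% ≈ 77.2%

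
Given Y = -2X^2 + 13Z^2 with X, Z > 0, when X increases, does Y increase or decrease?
Y decreases

Taking the partial derivative:
∂Y/∂X = -4X

∂Y/∂X = -4X < 0 (assuming positive values)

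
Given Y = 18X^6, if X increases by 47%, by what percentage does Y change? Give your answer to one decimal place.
909.0%

For Y = 18X^6:
If X → X(1 + 0.47)
Then Y → Y · (1 + 0.47)^6
     ≈ Y · 10.0903

Percentage change = ((1 + 0.47)^6 − 1) × 100% ≈ 909.0%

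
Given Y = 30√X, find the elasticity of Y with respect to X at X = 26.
Elasticity = 1/2

Elasticity = (dY/dX) · (X/Y)

dY/dX = 15/√X
At X = 26: dY/dX = 15·√26/26, Y = 30·√26

Elasticity = (15·√26/26) · (26 / (30·√26)) = 1/2

Interpretation: for a small percentage change in X, the percentage change in Y is approximately 0.50 times as large.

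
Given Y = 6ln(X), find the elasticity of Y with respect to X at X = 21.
Elasticity = 1/ln(21) ≈ 0.3285

Elasticity = (dY/dX) · (X/Y)

dY/dX = 6/X
At X = 21: dY/dX = 2/7, Y = 6·ln(21)

Elasticity = (2/7) · (21 / (6·ln(21))) = 1/ln(21) ≈ 0.3285

Interpretation: for a small percentage change in X, the percentage change in Y is approximately 0.33 times as large.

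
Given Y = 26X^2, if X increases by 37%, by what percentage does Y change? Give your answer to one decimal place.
87.7%

For Y = 26X^2:
If X → X(1 + 0.37)
Then Y → Y · (1 + 0.37)^2
     = Y · 1.8769

Percentage change = ((1 + 0.37)^2 − 1) × 100% ≈ 87.7%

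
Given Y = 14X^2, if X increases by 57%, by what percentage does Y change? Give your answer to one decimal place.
146.5%

For Y = 14X^2:
If X → X(1 + 0.57)
Then Y → Y · (1 + 0.57)^2
     = Y · 2.4649

Percentage change = ((1 + 0.57)^2 − 1) × 100% ≈ 146.5%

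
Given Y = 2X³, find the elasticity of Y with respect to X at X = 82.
Elasticity = 3

Elasticity = (dY/dX) · (X/Y)

dY/dX = 6·X²
At X = 82: dY/dX = 40344, Y = 1102736

Elasticity = 40344 · (82 / 1102736) = 3

Interpretation: for a small percentage change in X, the percentage change in Y is approximately 3.00 times as large.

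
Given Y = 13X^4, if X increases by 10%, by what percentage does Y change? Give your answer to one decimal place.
46.4%

For Y = 13X^4:
If X → X(1 + 0.1)
Then Y → Y · (1 + 0.1)^4
     = Y · 1.4641

Percentage change = ((1 + 0.1)^4 − 1) × 100% ≈ 46.4%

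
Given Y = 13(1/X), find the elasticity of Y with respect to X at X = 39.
Elasticity = -1

Elasticity = (dY/dX) · (X/Y)

dY/dX = -13/X²
At X = 39: dY/dX = -1/117, Y = 1/3

Elasticity = (-1/117) · (39 / (1/3)) = -1

Interpretation: for a small percentage change in X, the percentage change in Y is approximately -1.00 times as large.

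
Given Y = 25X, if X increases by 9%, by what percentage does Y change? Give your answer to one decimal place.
9.0%

For Y = 25X:
If X → X(1 + 0.09)
Then Y → Y · (1 + 0.09)^1
     = Y · 1.0900

Percentage change = ((1 + 0.09)^1 − 1) × 100% = 9.0%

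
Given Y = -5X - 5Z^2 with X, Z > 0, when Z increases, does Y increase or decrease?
Y decreases

Taking the partial derivative:
∂Y/∂Z = -10Z

∂Y/∂Z = -10Z < 0 (assuming positive values)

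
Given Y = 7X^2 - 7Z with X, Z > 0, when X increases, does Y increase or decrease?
Y increases

Taking the partial derivative:
∂Y/∂X = 14X

∂Y/∂X = 14X > 0 (assuming positive values)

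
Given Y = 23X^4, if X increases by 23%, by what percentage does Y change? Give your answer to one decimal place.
128.9%

For Y = 23X^4:
If X → X(1 + 0.23)
Then Y → Y · (1 + 0.23)^4
     ≈ Y · 2.2889

Percentage change = ((1 + 0.23)^4 − 1) × 100% ≈ 128.9%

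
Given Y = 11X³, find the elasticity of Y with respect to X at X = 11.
Elasticity = 3

Elasticity = (dY/dX) · (X/Y)

dY/dX = 33·X²
At X = 11: dY/dX = 3993, Y = 14641

Elasticity = 3993 · (11 / 14641) = 3

Interpretation: for a small percentage change in X, the percentage change in Y is approximately 3.00 times as large.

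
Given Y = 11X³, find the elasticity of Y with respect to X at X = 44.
Elasticity = 3

Elasticity = (dY/dX) · (X/Y)

dY/dX = 33·X²
At X = 44: dY/dX = 63888, Y = 937024

Elasticity = 63888 · (44 / 937024) = 3

Interpretation: for a small percentage change in X, the percentage change in Y is approximately 3.00 times as large.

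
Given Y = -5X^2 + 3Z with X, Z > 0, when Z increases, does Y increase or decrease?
Y increases

Taking the partial derivative:
∂Y/∂Z = 3

∂Y/∂Z = 3 > 0 (assuming positive values)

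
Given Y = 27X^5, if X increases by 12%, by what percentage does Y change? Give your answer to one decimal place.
76.2%

For Y = 27X^5:
If X → X(1 + 0.12)
Then Y → Y · (1 + 0.12)^5
     ≈ Y · 1.7623

Percentage change = ((1 + 0.12)^5 − 1) × 100% ≈ 76.2%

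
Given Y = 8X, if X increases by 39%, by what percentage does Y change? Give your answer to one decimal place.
39.0%

For Y = 8X:
If X → X(1 + 0.39)
Then Y → Y · (1 + 0.39)^1
     = Y · 1.3900

Percentage change = ((1 + 0.39)^1 − 1) × 100% = 39.0%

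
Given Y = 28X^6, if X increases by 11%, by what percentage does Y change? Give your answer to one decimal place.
87.0%

For Y = 28X^6:
If X → X(1 + 0.11)
Then Y → Y · (1 + 0.11)^6
     ≈ Y · 1.8704

Percentage change = ((1 + 0.11)^6 − 1) × 100% ≈ 87.0%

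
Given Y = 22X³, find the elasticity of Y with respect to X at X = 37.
Elasticity = 3

Elasticity = (dY/dX) · (X/Y)

dY/dX = 66·X²
At X = 37: dY/dX = 90354, Y = 1114366

Elasticity = 90354 · (37 / 1114366) = 3

Interpretation: for a small percentage change in X, the percentage change in Y is approximately 3.00 times as large.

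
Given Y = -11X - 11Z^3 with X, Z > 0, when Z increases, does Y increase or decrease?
Y decreases

Taking the partial derivative:
∂Y/∂Z = -33Z^2

∂Y/∂Z = -33Z^2 < 0 (assuming positive values)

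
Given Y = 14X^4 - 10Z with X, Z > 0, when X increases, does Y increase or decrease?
Y increases

Taking the partial derivative:
∂Y/∂X = 56X^3

∂Y/∂X = 56X^3 > 0 (assuming positive values)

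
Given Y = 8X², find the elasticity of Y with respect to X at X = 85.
Elasticity = 2

Elasticity = (dY/dX) · (X/Y)

dY/dX = 16·X
At X = 85: dY/dX = 1360, Y = 57800

Elasticity = 1360 · (85 / 57800) = 2

Interpretation: for a small percentage change in X, the percentage change in Y is approximately 2.00 times as large.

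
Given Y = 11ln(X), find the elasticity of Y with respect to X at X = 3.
Elasticity = 1/ln(3) ≈ 0.9102

Elasticity = (dY/dX) · (X/Y)

dY/dX = 11/X
At X = 3: dY/dX = 11/3, Y = 11·ln(3)

Elasticity = (11/3) · (3 / (11·ln(3))) = 1/ln(3) ≈ 0.9102

Interpretation: for a small percentage change in X, the percentage change in Y is approximately 0.91 times as large.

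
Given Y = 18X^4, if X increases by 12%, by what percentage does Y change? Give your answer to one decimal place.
57.4%

For Y = 18X^4:
If X → X(1 + 0.12)
Then Y → Y · (1 + 0.12)^4
     ≈ Y · 1.5735

Percentage change = ((1 + 0.12)^4 − 1) × 100% ≈ 57.4%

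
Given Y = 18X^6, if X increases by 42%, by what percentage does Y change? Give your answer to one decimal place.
719.8%

For Y = 18X^6:
If X → X(1 + 0.42)
Then Y → Y · (1 + 0.42)^6
     ≈ Y · 8.1984

Percentage change = ((1 + 0.42)^6 − 1) × 100% ≈ 719.8%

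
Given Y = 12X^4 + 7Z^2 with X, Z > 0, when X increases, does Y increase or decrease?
Y increases

Taking the partial derivative:
∂Y/∂X = 48X^3

∂Y/∂X = 48X^3 > 0 (assuming positive values)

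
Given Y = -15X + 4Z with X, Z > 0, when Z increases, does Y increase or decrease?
Y increases

Taking the partial derivative:
∂Y/∂Z = 4

∂Y/∂Z = 4 > 0 (assuming positive values)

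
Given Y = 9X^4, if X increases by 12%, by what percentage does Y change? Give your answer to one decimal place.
57.4%

For Y = 9X^4:
If X → X(1 + 0.12)
Then Y → Y · (1 + 0.12)^4
     ≈ Y · 1.5735

Percentage change = ((1 + 0.12)^4 − 1) × 100% ≈ 57.4%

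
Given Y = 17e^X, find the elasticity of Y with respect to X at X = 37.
Elasticity = 37

Elasticity = (dY/dX) · (X/Y)

dY/dX = 17·e^X
At X = 37: dY/dX = 17·e^37, Y = 17·e^37

Elasticity = (17·e^37) · (37 / (17·e^37)) = 37

Interpretation: for a small percentage change in X, the percentage change in Y is approximately 37.00 times as large.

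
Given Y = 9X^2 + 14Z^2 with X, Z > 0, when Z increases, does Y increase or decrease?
Y increases

Taking the partial derivative:
∂Y/∂Z = 28Z

∂Y/∂Z = 28Z > 0 (assuming positive values)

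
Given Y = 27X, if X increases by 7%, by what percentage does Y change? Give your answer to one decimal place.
7.0%

For Y = 27X:
If X → X(1 + 0.07)
Then Y → Y · (1 + 0.07)^1
     = Y · 1.0700

Percentage change = ((1 + 0.07)^1 − 1) × 100% = 7.0%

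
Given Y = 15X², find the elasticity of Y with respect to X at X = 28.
Elasticity = 2

Elasticity = (dY/dX) · (X/Y)

dY/dX = 30·X
At X = 28: dY/dX = 840, Y = 11760

Elasticity = 840 · (28 / 11760) = 2

Interpretation: for a small percentage change in X, the percentage change in Y is approximately 2.00 times as large.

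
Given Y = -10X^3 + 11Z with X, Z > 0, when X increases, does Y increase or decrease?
Y decreases

Taking the partial derivative:
∂Y/∂X = -30X^2

∂Y/∂X = -30X^2 < 0 (assuming positive values)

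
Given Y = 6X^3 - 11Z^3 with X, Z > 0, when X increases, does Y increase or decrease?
Y increases

Taking the partial derivative:
∂Y/∂X = 18X^2

∂Y/∂X = 18X^2 > 0 (assuming positive values)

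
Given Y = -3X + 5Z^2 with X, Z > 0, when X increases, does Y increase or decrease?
Y decreases

Taking the partial derivative:
∂Y/∂X = -3

∂Y/∂X = -3 < 0 (assuming positive values)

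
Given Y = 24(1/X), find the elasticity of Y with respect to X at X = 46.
Elasticity = -1

Elasticity = (dY/dX) · (X/Y)

dY/dX = -24/X²
At X = 46: dY/dX = -6/529, Y = 12/23

Elasticity = (-6/529) · (46 / (12/23)) = -1

Interpretation: for a small percentage change in X, the percentage change in Y is approximately -1.00 times as large.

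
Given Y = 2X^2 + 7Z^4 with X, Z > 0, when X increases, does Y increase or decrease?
Y increases

Taking the partial derivative:
∂Y/∂X = 4X

∂Y/∂X = 4X > 0 (assuming positive values)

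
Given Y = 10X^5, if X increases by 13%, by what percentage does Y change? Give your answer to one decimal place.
84.2%

For Y = 10X^5:
If X → X(1 + 0.13)
Then Y → Y · (1 + 0.13)^5
     ≈ Y · 1.8424

Percentage change = ((1 + 0.13)^5 − 1) × 100% ≈ 84.2%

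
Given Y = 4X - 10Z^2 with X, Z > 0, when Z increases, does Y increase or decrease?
Y decreases

Taking the partial derivative:
∂Y/∂Z = -20Z

∂Y/∂Z = -20Z < 0 (assuming positive values)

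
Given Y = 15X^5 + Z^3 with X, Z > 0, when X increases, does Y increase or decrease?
Y increases

Taking the partial derivative:
∂Y/∂X = 75X^4

∂Y/∂X = 75X^4 > 0 (assuming positive values)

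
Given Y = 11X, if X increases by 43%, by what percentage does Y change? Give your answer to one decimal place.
43.0%

For Y = 11X:
If X → X(1 + 0.43)
Then Y → Y · (1 + 0.43)^1
     = Y · 1.4300

Percentage change = ((1 + 0.43)^1 − 1) × 100% = 43.0%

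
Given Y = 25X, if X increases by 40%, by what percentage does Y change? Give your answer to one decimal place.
40.0%

For Y = 25X:
If X → X(1 + 0.4)
Then Y → Y · (1 + 0.4)^1
     = Y · 1.4000

Percentage change = ((1 + 0.4)^1 − 1) × 100% = 40.0%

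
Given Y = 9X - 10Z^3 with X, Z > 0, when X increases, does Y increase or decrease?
Y increases

Taking the partial derivative:
∂Y/∂X = 9

∂Y/∂X = 9 > 0 (assuming positive values)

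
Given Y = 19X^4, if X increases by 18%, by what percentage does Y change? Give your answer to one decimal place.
93.9%

For Y = 19X^4:
If X → X(1 + 0.18)
Then Y → Y · (1 + 0.18)^4
     ≈ Y · 1.9388

Percentage change = ((1 + 0.18)^4 − 1) × 100% ≈ 93.9%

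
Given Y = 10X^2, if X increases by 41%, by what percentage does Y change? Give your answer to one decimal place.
98.8%

For Y = 10X^2:
If X → X(1 + 0.41)
Then Y → Y · (1 + 0.41)^2
     = Y · 1.9881

Percentage change = ((1 + 0.41)^2 − 1) × 100% ≈ 98.8%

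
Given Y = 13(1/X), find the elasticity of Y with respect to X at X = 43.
Elasticity = -1

Elasticity = (dY/dX) · (X/Y)

dY/dX = -13/X²
At X = 43: dY/dX = -13/1849, Y = 13/43

Elasticity = (-13/1849) · (43 / (13/43)) = -1

Interpretation: for a small percentage change in X, the percentage change in Y is approximately -1.00 times as large.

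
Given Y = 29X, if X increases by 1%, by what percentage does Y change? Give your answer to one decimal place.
1.0%

For Y = 29X:
If X → X(1 + 0.01)
Then Y → Y · (1 + 0.01)^1
     = Y · 1.0100

Percentage change = ((1 + 0.01)^1 − 1) × 100% = 1.0%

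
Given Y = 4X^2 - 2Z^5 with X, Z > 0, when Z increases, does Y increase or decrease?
Y decreases

Taking the partial derivative:
∂Y/∂Z = -10Z^4

∂Y/∂Z = -10Z^4 < 0 (assuming positive values)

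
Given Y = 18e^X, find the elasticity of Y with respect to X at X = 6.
Elasticity = 6

Elasticity = (dY/dX) · (X/Y)

dY/dX = 18·e^X
At X = 6: dY/dX = 18·e^6, Y = 18·e^6

Elasticity = (18·e^6) · (6 / (18·e^6)) = 6

Interpretation: for a small percentage change in X, the percentage change in Y is approximately 6.00 times as large.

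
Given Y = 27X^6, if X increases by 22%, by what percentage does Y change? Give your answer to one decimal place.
229.7%

For Y = 27X^6:
If X → X(1 + 0.22)
Then Y → Y · (1 + 0.22)^6
     ≈ Y · 3.2973

Percentage change = ((1 + 0.22)^6 − 1) × 100% ≈ 229.7%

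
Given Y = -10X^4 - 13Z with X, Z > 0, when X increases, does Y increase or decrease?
Y decreases

Taking the partial derivative:
∂Y/∂X = -40X^3

∂Y/∂X = -40X^3 < 0 (assuming positive values)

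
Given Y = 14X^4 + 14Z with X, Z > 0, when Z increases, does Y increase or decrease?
Y increases

Taking the partial derivative:
∂Y/∂Z = 14

∂Y/∂Z = 14 > 0 (assuming positive values)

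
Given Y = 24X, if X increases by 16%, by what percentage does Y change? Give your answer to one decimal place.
16.0%

For Y = 24X:
If X → X(1 + 0.16)
Then Y → Y · (1 + 0.16)^1
     = Y · 1.1600

Percentage change = ((1 + 0.16)^1 − 1) × 100% = 16.0%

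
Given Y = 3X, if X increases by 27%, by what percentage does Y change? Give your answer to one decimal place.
27.0%

For Y = 3X:
If X → X(1 + 0.27)
Then Y → Y · (1 + 0.27)^1
     = Y · 1.2700

Percentage change = ((1 + 0.27)^1 − 1) × 100% = 27.0%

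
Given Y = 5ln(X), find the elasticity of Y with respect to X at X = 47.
Elasticity = 1/ln(47) ≈ 0.2597

Elasticity = (dY/dX) · (X/Y)

dY/dX = 5/X
At X = 47: dY/dX = 5/47, Y = 5·ln(47)

Elasticity = (5/47) · (47 / (5·ln(47))) = 1/ln(47) ≈ 0.2597

Interpretation: for a small percentage change in X, the percentage change in Y is approximately 0.26 times as large.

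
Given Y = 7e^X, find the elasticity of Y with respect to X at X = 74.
Elasticity = 74

Elasticity = (dY/dX) · (X/Y)

dY/dX = 7·e^X
At X = 74: dY/dX = 7·e^74, Y = 7·e^74

Elasticity = (7·e^74) · (74 / (7·e^74)) = 74

Interpretation: for a small percentage change in X, the percentage change in Y is approximately 74.00 times as large.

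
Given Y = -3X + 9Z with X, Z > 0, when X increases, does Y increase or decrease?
Y decreases

Taking the partial derivative:
∂Y/∂X = -3

∂Y/∂X = -3 < 0 (assuming positive values)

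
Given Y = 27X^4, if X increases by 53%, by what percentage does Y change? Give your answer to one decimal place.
448.0%

For Y = 27X^4:
If X → X(1 + 0.53)
Then Y → Y · (1 + 0.53)^4
     ≈ Y · 5.4798

Percentage change = ((1 + 0.53)^4 − 1) × 100% ≈ 448.0%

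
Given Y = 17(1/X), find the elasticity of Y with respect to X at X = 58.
Elasticity = -1

Elasticity = (dY/dX) · (X/Y)

dY/dX = -17/X²
At X = 58: dY/dX = -17/3364, Y = 17/58

Elasticity = (-17/3364) · (58 / (17/58)) = -1

Interpretation: for a small percentage change in X, the percentage change in Y is approximately -1.00 times as large.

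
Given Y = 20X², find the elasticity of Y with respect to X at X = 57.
Elasticity = 2

Elasticity = (dY/dX) · (X/Y)

dY/dX = 40·X
At X = 57: dY/dX = 2280, Y = 64980

Elasticity = 2280 · (57 / 64980) = 2

Interpretation: for a small percentage change in X, the percentage change in Y is approximately 2.00 times as large.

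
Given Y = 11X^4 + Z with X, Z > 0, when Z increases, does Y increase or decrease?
Y increases

Taking the partial derivative:
∂Y/∂Z = 1

∂Y/∂Z = 1 > 0 (assuming positive values)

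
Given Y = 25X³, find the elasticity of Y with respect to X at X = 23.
Elasticity = 3

Elasticity = (dY/dX) · (X/Y)

dY/dX = 75·X²
At X = 23: dY/dX = 39675, Y = 304175

Elasticity = 39675 · (23 / 304175) = 3

Interpretation: for a small percentage change in X, the percentage change in Y is approximately 3.00 times as large.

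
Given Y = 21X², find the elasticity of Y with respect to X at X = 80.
Elasticity = 2

Elasticity = (dY/dX) · (X/Y)

dY/dX = 42·X
At X = 80: dY/dX = 3360, Y = 134400

Elasticity = 3360 · (80 / 134400) = 2

Interpretation: for a small percentage change in X, the percentage change in Y is approximately 2.00 times as large.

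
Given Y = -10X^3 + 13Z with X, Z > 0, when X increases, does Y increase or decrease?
Y decreases

Taking the partial derivative:
∂Y/∂X = -30X^2

∂Y/∂X = -30X^2 < 0 (assuming positive values)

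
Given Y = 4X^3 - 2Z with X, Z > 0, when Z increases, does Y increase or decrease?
Y decreases

Taking the partial derivative:
∂Y/∂Z = -2

∂Y/∂Z = -2 < 0 (assuming positive values)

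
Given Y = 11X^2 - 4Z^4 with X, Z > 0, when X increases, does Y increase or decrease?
Y increases

Taking the partial derivative:
∂Y/∂X = 22X

∂Y/∂X = 22X > 0 (assuming positive values)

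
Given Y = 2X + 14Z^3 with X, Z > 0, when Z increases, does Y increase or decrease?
Y increases

Taking the partial derivative:
∂Y/∂Z = 42Z^2

∂Y/∂Z = 42Z^2 > 0 (assuming positive values)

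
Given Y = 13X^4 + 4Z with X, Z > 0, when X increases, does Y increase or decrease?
Y increases

Taking the partial derivative:
∂Y/∂X = 52X^3

∂Y/∂X = 52X^3 > 0 (assuming positive values)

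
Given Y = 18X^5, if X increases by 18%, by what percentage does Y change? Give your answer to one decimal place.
128.8%

For Y = 18X^5:
If X → X(1 + 0.18)
Then Y → Y · (1 + 0.18)^5
     ≈ Y · 2.2878

Percentage change = ((1 + 0.18)^5 − 1) × 100% ≈ 128.8%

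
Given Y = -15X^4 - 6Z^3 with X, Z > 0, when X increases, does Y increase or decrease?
Y decreases

Taking the partial derivative:
∂Y/∂X = -60X^3

∂Y/∂X = -60X^3 < 0 (assuming positive values)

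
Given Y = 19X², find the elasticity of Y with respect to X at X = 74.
Elasticity = 2

Elasticity = (dY/dX) · (X/Y)

dY/dX = 38·X
At X = 74: dY/dX = 2812, Y = 104044

Elasticity = 2812 · (74 / 104044) = 2

Interpretation: for a small percentage change in X, the percentage change in Y is approximately 2.00 times as large.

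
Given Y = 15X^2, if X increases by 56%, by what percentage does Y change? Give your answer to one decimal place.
143.4%

For Y = 15X^2:
If X → X(1 + 0.56)
Then Y → Y · (1 + 0.56)^2
     = Y · 2.4336

Percentage change = ((1 + 0.56)^2 − 1) × 100% ≈ 143.4%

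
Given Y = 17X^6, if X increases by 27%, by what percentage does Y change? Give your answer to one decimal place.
319.6%

For Y = 17X^6:
If X → X(1 + 0.27)
Then Y → Y · (1 + 0.27)^6
     ≈ Y · 4.1959

Percentage change = ((1 + 0.27)^6 − 1) × 100% ≈ 319.6%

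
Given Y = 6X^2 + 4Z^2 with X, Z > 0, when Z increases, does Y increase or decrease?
Y increases

Taking the partial derivative:
∂Y/∂Z = 8Z

∂Y/∂Z = 8Z > 0 (assuming positive values)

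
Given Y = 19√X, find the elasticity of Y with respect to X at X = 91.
Elasticity = 1/2

Elasticity = (dY/dX) · (X/Y)

dY/dX = 19/(2·√X)
At X = 91: dY/dX = 19·√91/182, Y = 19·√91

Elasticity = (19·√91/182) · (91 / (19·√91)) = 1/2

Interpretation: for a small percentage change in X, the percentage change in Y is approximately 0.50 times as large.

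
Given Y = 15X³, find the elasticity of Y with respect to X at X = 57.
Elasticity = 3

Elasticity = (dY/dX) · (X/Y)

dY/dX = 45·X²
At X = 57: dY/dX = 146205, Y = 2777895

Elasticity = 146205 · (57 / 2777895) = 3

Interpretation: for a small percentage change in X, the percentage change in Y is approximately 3.00 times as large.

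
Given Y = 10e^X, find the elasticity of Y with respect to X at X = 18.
Elasticity = 18

Elasticity = (dY/dX) · (X/Y)

dY/dX = 10·e^X
At X = 18: dY/dX = 10·e^18, Y = 10·e^18

Elasticity = (10·e^18) · (18 / (10·e^18)) = 18

Interpretation: for a small percentage change in X, the percentage change in Y is approximately 18.00 times as large.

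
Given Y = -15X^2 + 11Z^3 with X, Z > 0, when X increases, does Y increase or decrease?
Y decreases

Taking the partial derivative:
∂Y/∂X = -30X

∂Y/∂X = -30X < 0 (assuming positive values)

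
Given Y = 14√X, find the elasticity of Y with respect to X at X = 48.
Elasticity = 1/2

Elasticity = (dY/dX) · (X/Y)

dY/dX = 7/√X
At X = 48: dY/dX = 7·√3/12, Y = 56·√3

Elasticity = (7·√3/12) · (48 / (56·√3)) = 1/2

Interpretation: for a small percentage change in X, the percentage change in Y is approximately 0.50 times as large.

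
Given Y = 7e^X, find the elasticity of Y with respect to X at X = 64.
Elasticity = 64

Elasticity = (dY/dX) · (X/Y)

dY/dX = 7·e^X
At X = 64: dY/dX = 7·e^64, Y = 7·e^64

Elasticity = (7·e^64) · (64 / (7·e^64)) = 64

Interpretation: for a small percentage change in X, the percentage change in Y is approximately 64.00 times as large.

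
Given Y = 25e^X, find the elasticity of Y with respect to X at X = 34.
Elasticity = 34

Elasticity = (dY/dX) · (X/Y)

dY/dX = 25·e^X
At X = 34: dY/dX = 25·e^34, Y = 25·e^34

Elasticity = (25·e^34) · (34 / (25·e^34)) = 34

Interpretation: for a small percentage change in X, the percentage change in Y is approximately 34.00 times as large.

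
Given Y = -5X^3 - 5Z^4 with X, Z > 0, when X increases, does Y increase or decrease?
Y decreases

Taking the partial derivative:
∂Y/∂X = -15X^2

∂Y/∂X = -15X^2 < 0 (assuming positive values)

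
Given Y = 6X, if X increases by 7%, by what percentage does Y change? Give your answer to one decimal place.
7.0%

For Y = 6X:
If X → X(1 + 0.07)
Then Y → Y · (1 + 0.07)^1
     = Y · 1.0700

Percentage change = ((1 + 0.07)^1 − 1) × 100% = 7.0%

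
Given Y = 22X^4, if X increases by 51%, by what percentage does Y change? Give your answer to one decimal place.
419.9%

For Y = 22X^4:
If X → X(1 + 0.51)
Then Y → Y · (1 + 0.51)^4
     ≈ Y · 5.1989

Percentage change = ((1 + 0.51)^4 − 1) × 100% ≈ 419.9%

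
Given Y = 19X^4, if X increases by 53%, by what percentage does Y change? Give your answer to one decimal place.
448.0%

For Y = 19X^4:
If X → X(1 + 0.53)
Then Y → Y · (1 + 0.53)^4
     ≈ Y · 5.4798

Percentage change = ((1 + 0.53)^4 − 1) × 100% ≈ 448.0%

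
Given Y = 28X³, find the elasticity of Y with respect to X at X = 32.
Elasticity = 3

Elasticity = (dY/dX) · (X/Y)

dY/dX = 84·X²
At X = 32: dY/dX = 86016, Y = 917504

Elasticity = 86016 · (32 / 917504) = 3

Interpretation: for a small percentage change in X, the percentage change in Y is approximately 3.00 times as large.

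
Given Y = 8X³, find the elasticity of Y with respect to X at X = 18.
Elasticity = 3

Elasticity = (dY/dX) · (X/Y)

dY/dX = 24·X²
At X = 18: dY/dX = 7776, Y = 46656

Elasticity = 7776 · (18 / 46656) = 3

Interpretation: for a small percentage change in X, the percentage change in Y is approximately 3.00 times as large.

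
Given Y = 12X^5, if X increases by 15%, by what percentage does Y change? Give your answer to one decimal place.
101.1%

For Y = 12X^5:
If X → X(1 + 0.15)
Then Y → Y · (1 + 0.15)^5
     ≈ Y · 2.0114

Percentage change = ((1 + 0.15)^5 − 1) × 100% ≈ 101.1%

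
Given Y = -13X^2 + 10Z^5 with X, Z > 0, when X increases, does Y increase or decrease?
Y decreases

Taking the partial derivative:
∂Y/∂X = -26X

∂Y/∂X = -26X < 0 (assuming positive values)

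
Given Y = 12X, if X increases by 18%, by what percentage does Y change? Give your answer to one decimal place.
18.0%

For Y = 12X:
If X → X(1 + 0.18)
Then Y → Y · (1 + 0.18)^1
     = Y · 1.1800

Percentage change = ((1 + 0.18)^1 − 1) × 100% = 18.0%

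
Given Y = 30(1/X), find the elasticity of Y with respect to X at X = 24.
Elasticity = -1

Elasticity = (dY/dX) · (X/Y)

dY/dX = -30/X²
At X = 24: dY/dX = -5/96, Y = 5/4

Elasticity = (-5/96) · (24 / (5/4)) = -1

Interpretation: for a small percentage change in X, the percentage change in Y is approximately -1.00 times as large.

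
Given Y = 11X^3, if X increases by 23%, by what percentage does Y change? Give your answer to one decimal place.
86.1%

For Y = 11X^3:
If X → X(1 + 0.23)
Then Y → Y · (1 + 0.23)^3
     ≈ Y · 1.8609

Percentage change = ((1 + 0.23)^3 − 1) × 100% ≈ 86.1%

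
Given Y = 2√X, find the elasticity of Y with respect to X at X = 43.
Elasticity = 1/2

Elasticity = (dY/dX) · (X/Y)

dY/dX = 1/√X
At X = 43: dY/dX = √43/43, Y = 2·√43

Elasticity = (√43/43) · (43 / (2·√43)) = 1/2

Interpretation: for a small percentage change in X, the percentage change in Y is approximately 0.50 times as large.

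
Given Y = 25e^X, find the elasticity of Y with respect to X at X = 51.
Elasticity = 51

Elasticity = (dY/dX) · (X/Y)

dY/dX = 25·e^X
At X = 51: dY/dX = 25·e^51, Y = 25·e^51

Elasticity = (25·e^51) · (51 / (25·e^51)) = 51

Interpretation: for a small percentage change in X, the percentage change in Y is approximately 51.00 times as large.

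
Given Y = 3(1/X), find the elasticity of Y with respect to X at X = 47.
Elasticity = -1

Elasticity = (dY/dX) · (X/Y)

dY/dX = -3/X²
At X = 47: dY/dX = -3/2209, Y = 3/47

Elasticity = (-3/2209) · (47 / (3/47)) = -1

Interpretation: for a small percentage change in X, the percentage change in Y is approximately -1.00 times as large.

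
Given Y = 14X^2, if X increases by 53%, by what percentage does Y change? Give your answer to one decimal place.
134.1%

For Y = 14X^2:
If X → X(1 + 0.53)
Then Y → Y · (1 + 0.53)^2
     = Y · 2.3409

Percentage change = ((1 + 0.53)^2 − 1) × 100% ≈ 134.1%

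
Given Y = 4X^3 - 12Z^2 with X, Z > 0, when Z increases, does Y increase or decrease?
Y decreases

Taking the partial derivative:
∂Y/∂Z = -24Z

∂Y/∂Z = -24Z < 0 (assuming positive values)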